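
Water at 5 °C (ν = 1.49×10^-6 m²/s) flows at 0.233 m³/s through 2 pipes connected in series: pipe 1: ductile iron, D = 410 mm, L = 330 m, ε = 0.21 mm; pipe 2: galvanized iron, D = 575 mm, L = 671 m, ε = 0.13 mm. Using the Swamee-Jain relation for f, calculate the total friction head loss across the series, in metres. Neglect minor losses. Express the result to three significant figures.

Pipe 1: V = 1.765 m/s, Re = 4.86×10^5, ε/D = 5.12×10^-4, f = 0.01788, h_1 = f(L/D)V²/2g = 2.284 m
Pipe 2: V = 0.8973 m/s, Re = 3.46×10^5, ε/D = 2.26×10^-4, f = 0.01628, h_2 = f(L/D)V²/2g = 0.7794 m
Series → Q common, losses add: H = Σh = 3.064 m

H ≈ 3.06 m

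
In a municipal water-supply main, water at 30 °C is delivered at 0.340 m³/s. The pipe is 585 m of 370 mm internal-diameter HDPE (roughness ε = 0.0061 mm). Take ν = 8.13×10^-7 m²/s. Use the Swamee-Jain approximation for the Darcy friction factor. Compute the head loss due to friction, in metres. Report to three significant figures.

h_f ≈ 9.20 m

V = 4Q/(πD²) = 4·0.340/(π·0.370²) = 3.162 m/s
Re = VD/ν = 3.162·0.370/8.13×10^-7 = 1.44×10^6 → turbulent
ε/D = 0.0061/370 = 1.65×10^-5
Swamee-Jain: f = 0.01142
h_f = f(L/D)V²/(2g) = 0.01142·(585/0.370)·3.162²/(2·9.81) = 9.200 m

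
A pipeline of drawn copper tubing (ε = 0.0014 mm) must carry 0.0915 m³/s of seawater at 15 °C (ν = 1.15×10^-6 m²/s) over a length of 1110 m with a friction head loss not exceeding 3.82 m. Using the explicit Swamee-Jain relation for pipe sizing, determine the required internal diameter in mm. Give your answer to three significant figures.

D ≈ 315 mm

Swamee-Jain (Type III): D = 0.66·[ε^1.25·(LQ²/(gh_f))^4.75 + ν·Q^9.4·(L/(gh_f))^5.2]^0.04
LQ²/(gh_f) = 0.2480; L/(gh_f) = 29.62
Term 1 = ε^1.25·(…)^4.75 = 6.40×10^-11; Term 2 = ν·Q^9.4·(…)^5.2 = 8.92×10^-9
D = 0.66·(6.40×10^-11 + 8.92×10^-9)^0.04 = 0.3145 m = 315 mm
Check: V = 1.18 m/s, Re = 3.22×10^5, f = 0.01424, h_f = 3.55 m ≈ 3.82 m ✓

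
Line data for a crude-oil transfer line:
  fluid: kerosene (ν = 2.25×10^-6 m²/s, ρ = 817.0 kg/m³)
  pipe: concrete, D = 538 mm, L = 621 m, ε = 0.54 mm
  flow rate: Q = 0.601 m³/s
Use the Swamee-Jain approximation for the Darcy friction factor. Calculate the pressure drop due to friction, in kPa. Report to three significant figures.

Δp ≈ 66.7 kPa

V = 4Q/(πD²) = 4·0.601/(π·0.538²) = 2.644 m/s
Re = VD/ν = 2.644·0.538/2.25×10^-6 = 6.32×10^5 → turbulent
ε/D = 0.54/538 = 0.00100
Swamee-Jain: f = 0.02024
h_f = f(L/D)V²/(2g) = 0.02024·(621/0.538)·2.644²/(2·9.81) = 8.322 m
Δp = ρg·h_f = 817.0·9.81·8.322 = 66.70 kPa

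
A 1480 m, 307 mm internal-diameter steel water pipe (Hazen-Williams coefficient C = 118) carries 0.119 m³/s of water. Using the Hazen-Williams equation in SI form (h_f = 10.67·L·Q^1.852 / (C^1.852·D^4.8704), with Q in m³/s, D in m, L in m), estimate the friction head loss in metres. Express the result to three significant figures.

h_f ≈ 14.0 m

h_f = 10.67·1480·0.119^1.852 / (118^1.852·0.307^4.8704) = 14.03 m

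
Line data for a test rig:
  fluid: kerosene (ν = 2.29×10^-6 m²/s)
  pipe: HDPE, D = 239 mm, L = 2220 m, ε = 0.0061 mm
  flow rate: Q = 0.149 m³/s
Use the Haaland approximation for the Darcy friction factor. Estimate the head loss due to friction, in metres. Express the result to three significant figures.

h_f ≈ 74.2 m

V = 4Q/(πD²) = 4·0.149/(π·0.239²) = 3.321 m/s
Re = VD/ν = 3.321·0.239/2.29×10^-6 = 3.47×10^5 → turbulent
ε/D = 0.0061/239 = 2.55×10^-5
Haaland: f = 0.01420
h_f = f(L/D)V²/(2g) = 0.01420·(2220/0.239)·3.321²/(2·9.81) = 74.16 m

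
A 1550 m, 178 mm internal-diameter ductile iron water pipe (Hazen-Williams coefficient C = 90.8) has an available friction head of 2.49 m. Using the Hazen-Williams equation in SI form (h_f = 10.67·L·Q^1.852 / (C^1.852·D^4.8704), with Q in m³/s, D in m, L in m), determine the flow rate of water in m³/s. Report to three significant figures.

Q ≈ 0.00837 m³/s

Rearranging: Q = [h_f·C^1.852·D^4.8704 / (10.67·L)]^(1/1.852)
Q = [2.49·90.8^1.852·0.178^4.8704 / (10.67·1550)]^0.540 = 0.008375 m³/s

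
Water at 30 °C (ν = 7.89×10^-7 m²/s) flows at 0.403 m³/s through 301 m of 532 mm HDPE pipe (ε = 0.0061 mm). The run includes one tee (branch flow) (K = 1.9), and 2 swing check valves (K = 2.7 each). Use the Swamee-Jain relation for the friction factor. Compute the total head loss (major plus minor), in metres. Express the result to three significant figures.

H_L ≈ 2.32 m

V = 4Q/(πD²) = 1.813 m/s; V²/2g = 0.1675 m
Re = 1.22×10^6, ε/D = 1.15×10^-5 → f = 0.01154 (Swamee-Jain)
Major: h_f = f(L/D)·V²/2g = 0.01154·565.8·0.1675 = 1.094 m
Minor: ΣK = 7.30; h_m = ΣK·V²/2g = 1.223 m
Total H_L = 1.094 + 1.223 = 2.317 m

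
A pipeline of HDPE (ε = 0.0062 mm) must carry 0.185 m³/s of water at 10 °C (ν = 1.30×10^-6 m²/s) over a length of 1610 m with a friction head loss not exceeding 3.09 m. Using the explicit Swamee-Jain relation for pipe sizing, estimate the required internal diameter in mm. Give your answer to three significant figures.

D ≈ 466 mm

Swamee-Jain (Type III): D = 0.66·[ε^1.25·(LQ²/(gh_f))^4.75 + ν·Q^9.4·(L/(gh_f))^5.2]^0.04
LQ²/(gh_f) = 1.818; L/(gh_f) = 53.11
Term 1 = ε^1.25·(…)^4.75 = 5.29×10^-6; Term 2 = ν·Q^9.4·(…)^5.2 = 1.57×10^-4
D = 0.66·(5.29×10^-6 + 1.57×10^-4)^0.04 = 0.4656 m = 466 mm
Check: V = 1.09 m/s, Re = 3.89×10^5, f = 0.01388, h_f = 2.89 m ≈ 3.09 m ✓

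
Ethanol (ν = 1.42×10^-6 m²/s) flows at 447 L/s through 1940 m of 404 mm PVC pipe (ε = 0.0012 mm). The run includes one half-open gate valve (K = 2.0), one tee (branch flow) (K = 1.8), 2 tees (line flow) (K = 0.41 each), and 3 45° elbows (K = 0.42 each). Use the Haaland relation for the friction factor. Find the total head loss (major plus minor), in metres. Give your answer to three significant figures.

H_L ≈ 38.3 m

V = 4Q/(πD²) = 3.487 m/s; V²/2g = 0.6197 m
Re = 9.92×10^5, ε/D = 2.97×10^-6 → f = 0.01165 (Haaland)
Major: h_f = f(L/D)·V²/2g = 0.01165·4802·0.6197 = 34.67 m
Minor: ΣK = 5.88; h_m = ΣK·V²/2g = 3.644 m
Total H_L = 34.67 + 3.644 = 38.31 m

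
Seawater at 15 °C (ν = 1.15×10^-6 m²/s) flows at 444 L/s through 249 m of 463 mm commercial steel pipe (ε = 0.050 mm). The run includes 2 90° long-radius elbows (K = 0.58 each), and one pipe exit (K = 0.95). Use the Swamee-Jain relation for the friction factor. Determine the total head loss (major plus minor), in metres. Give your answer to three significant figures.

V = 4Q/(πD²) = 2.637 m/s; V²/2g = 0.3545 m
Re = 1.06×10^6, ε/D = 1.08×10^-4 → f = 0.01356 (Swamee-Jain)
Major: h_f = f(L/D)·V²/2g = 0.01356·537.8·0.3545 = 2.585 m
Minor: ΣK = 2.11; h_m = ΣK·V²/2g = 0.7479 m
Total H_L = 2.585 + 0.7479 = 3.333 m

H_L ≈ 3.33 m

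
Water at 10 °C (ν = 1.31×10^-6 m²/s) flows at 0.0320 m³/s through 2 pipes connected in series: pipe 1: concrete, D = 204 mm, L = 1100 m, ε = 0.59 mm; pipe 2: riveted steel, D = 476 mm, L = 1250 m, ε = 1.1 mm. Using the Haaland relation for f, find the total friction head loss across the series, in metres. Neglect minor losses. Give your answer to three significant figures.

H ≈ 7.16 m

Pipe 1: V = 0.9790 m/s, Re = 1.52×10^5, ε/D = 0.00289, f = 0.02675, h_1 = f(L/D)V²/2g = 7.047 m
Pipe 2: V = 0.1798 m/s, Re = 6.53×10^4, ε/D = 0.00231, f = 0.02644, h_2 = f(L/D)V²/2g = 0.1144 m
Series → Q common, losses add: H = Σh = 7.161 m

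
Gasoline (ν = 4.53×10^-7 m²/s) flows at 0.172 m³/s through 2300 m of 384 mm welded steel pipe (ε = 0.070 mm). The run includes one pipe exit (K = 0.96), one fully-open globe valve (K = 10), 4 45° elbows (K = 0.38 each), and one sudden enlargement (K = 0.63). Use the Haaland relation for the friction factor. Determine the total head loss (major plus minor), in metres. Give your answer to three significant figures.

H_L ≈ 11.1 m

V = 4Q/(πD²) = 1.485 m/s; V²/2g = 0.1124 m
Re = 1.26×10^6, ε/D = 1.82×10^-4 → f = 0.01423 (Haaland)
Major: h_f = f(L/D)·V²/2g = 0.01423·5990·0.1124 = 9.583 m
Minor: ΣK = 13.1; h_m = ΣK·V²/2g = 1.474 m
Total H_L = 9.583 + 1.474 = 11.06 m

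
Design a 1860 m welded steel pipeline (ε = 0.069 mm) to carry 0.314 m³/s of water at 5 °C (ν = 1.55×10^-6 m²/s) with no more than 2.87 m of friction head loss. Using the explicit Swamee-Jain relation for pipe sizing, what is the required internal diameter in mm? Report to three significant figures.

D ≈ 608 mm

Swamee-Jain (Type III): D = 0.66·[ε^1.25·(LQ²/(gh_f))^4.75 + ν·Q^9.4·(L/(gh_f))^5.2]^0.04
LQ²/(gh_f) = 6.514; L/(gh_f) = 66.06
Term 1 = ε^1.25·(…)^4.75 = 0.0462; Term 2 = ν·Q^9.4·(…)^5.2 = 0.0842
D = 0.66·(0.0462 + 0.0842)^0.04 = 0.6083 m = 608 mm
Check: V = 1.08 m/s, Re = 4.24×10^5, f = 0.01490, h_f = 2.71 m ≈ 2.87 m ✓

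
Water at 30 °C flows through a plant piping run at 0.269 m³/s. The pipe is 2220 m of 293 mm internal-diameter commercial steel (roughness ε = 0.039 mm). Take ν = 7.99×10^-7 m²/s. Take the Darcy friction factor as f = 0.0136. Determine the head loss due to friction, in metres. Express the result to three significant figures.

V = 4Q/(πD²) = 4·0.269/(π·0.293²) = 3.990 m/s
h_f = f(L/D)V²/(2g) = 0.01360·(2220/0.293)·3.990²/(2·9.81) = 83.59 m

h_f ≈ 83.6 m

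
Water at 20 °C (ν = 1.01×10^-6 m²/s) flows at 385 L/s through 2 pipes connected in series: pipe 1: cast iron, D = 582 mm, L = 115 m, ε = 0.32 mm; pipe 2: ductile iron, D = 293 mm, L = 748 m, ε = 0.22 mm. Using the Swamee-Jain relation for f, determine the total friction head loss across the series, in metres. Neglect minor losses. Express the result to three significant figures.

H ≈ 79.4 m

Pipe 1: V = 1.447 m/s, Re = 8.34×10^5, ε/D = 5.50×10^-4, f = 0.01772, h_1 = f(L/D)V²/2g = 0.3738 m
Pipe 2: V = 5.710 m/s, Re = 1.66×10^6, ε/D = 7.51×10^-4, f = 0.01864, h_2 = f(L/D)V²/2g = 79.06 m
Series → Q common, losses add: H = Σh = 79.43 m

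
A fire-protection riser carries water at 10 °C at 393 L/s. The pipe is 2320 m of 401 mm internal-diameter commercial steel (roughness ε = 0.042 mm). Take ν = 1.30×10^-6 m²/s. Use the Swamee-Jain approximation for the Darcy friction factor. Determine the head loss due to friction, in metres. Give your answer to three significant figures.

V = 4Q/(πD²) = 4·0.393/(π·0.401²) = 3.112 m/s
Re = VD/ν = 3.112·0.401/1.30×10^-6 = 9.60×10^5 → turbulent
ε/D = 0.042/401 = 1.05×10^-4
Swamee-Jain: f = 0.01362
h_f = f(L/D)V²/(2g) = 0.01362·(2320/0.401)·3.112²/(2·9.81) = 38.90 m

h_f ≈ 38.9 m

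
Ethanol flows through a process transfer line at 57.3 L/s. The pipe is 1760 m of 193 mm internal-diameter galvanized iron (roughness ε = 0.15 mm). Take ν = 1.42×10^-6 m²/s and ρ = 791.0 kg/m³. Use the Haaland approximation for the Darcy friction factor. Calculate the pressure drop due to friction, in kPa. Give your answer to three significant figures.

V = 4Q/(πD²) = 4·0.0573/(π·0.193²) = 1.959 m/s
Re = VD/ν = 1.959·0.193/1.42×10^-6 = 2.66×10^5 → turbulent
ε/D = 0.15/193 = 7.77×10^-4
Haaland: f = 0.01964
h_f = f(L/D)V²/(2g) = 0.01964·(1760/0.193)·1.959²/(2·9.81) = 35.02 m
Δp = ρg·h_f = 791.0·9.81·35.02 = 271.8 kPa

Δp ≈ 272 kPa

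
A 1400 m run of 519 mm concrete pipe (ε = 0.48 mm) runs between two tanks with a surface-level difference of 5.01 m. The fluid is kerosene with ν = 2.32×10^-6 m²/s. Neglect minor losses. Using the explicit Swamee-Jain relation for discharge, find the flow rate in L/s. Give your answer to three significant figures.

Swamee-Jain (Type II): Q = -0.965·√(gD⁵h_f/L)·ln[ε/(3.7D) + √(3.17ν²L/(gD³h_f))]
√(gD⁵h_f/L) = √(9.81·0.519⁵·5.01/1400) = 0.03636
ε/(3.7D) = 2.50×10^-4; √(3.17ν²L/(gD³h_f)) = 5.90×10^-5
Q = -0.965·0.03636·ln(3.089×10^-4) = 0.2836 m³/s
Check: V = 1.34 m/s, Re = 3.00×10^5, f = 0.02043, h_f = 5.05 m ≈ 5.01 m ✓

Q ≈ 284 L/s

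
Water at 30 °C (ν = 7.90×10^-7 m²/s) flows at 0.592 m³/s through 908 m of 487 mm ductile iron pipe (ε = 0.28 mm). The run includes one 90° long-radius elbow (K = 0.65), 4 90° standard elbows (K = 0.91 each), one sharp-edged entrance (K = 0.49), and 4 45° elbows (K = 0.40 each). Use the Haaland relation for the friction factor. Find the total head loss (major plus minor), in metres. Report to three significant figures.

H_L ≈ 20.1 m

V = 4Q/(πD²) = 3.178 m/s; V²/2g = 0.5148 m
Re = 1.96×10^6, ε/D = 5.75×10^-4 → f = 0.01748 (Haaland)
Major: h_f = f(L/D)·V²/2g = 0.01748·1864·0.5148 = 16.77 m
Minor: ΣK = 6.38; h_m = ΣK·V²/2g = 3.285 m
Total H_L = 16.77 + 3.285 = 20.06 m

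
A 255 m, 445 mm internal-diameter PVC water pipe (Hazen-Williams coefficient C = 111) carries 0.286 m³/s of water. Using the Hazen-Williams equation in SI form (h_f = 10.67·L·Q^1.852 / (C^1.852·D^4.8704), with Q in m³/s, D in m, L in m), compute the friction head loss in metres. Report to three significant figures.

h_f ≈ 2.25 m

h_f = 10.67·255·0.286^1.852 / (111^1.852·0.445^4.8704) = 2.252 m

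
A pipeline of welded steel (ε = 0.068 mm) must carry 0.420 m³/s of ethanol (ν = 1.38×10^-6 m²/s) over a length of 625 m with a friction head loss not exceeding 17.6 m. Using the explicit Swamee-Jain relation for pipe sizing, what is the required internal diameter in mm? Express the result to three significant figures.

Swamee-Jain (Type III): D = 0.66·[ε^1.25·(LQ²/(gh_f))^4.75 + ν·Q^9.4·(L/(gh_f))^5.2]^0.04
LQ²/(gh_f) = 0.6386; L/(gh_f) = 3.620
Term 1 = ε^1.25·(…)^4.75 = 7.33×10^-7; Term 2 = ν·Q^9.4·(…)^5.2 = 3.19×10^-7
D = 0.66·(7.33×10^-7 + 3.19×10^-7)^0.04 = 0.3806 m = 381 mm
Check: V = 3.69 m/s, Re = 1.02×10^6, f = 0.01452, h_f = 16.6 m ≈ 17.6 m ✓

D ≈ 381 mm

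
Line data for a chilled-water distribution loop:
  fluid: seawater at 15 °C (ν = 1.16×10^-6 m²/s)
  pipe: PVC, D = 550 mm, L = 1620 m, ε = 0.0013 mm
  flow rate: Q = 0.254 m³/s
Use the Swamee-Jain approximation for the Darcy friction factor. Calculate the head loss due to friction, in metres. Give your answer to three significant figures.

h_f ≈ 2.25 m

V = 4Q/(πD²) = 4·0.254/(π·0.550²) = 1.069 m/s
Re = VD/ν = 1.069·0.550/1.16×10^-6 = 5.07×10^5 → turbulent
ε/D = 0.0013/550 = 2.36×10^-6
Swamee-Jain: f = 0.01310
h_f = f(L/D)V²/(2g) = 0.01310·(1620/0.550)·1.069²/(2·9.81) = 2.247 m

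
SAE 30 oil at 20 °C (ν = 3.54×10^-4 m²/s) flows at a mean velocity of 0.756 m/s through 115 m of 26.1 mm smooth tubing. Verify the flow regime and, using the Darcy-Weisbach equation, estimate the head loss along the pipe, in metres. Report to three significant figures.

Re = VD/ν = 0.756·0.02610/3.54×10^-4 = 55.7 → laminar (Re < 2300)
f = 64/Re = 1.148
h_f = f(L/D)V²/(2g) = 1.148·(115/0.02610)·0.756²/(2·9.81) = 147.4 m

h_f ≈ 147 m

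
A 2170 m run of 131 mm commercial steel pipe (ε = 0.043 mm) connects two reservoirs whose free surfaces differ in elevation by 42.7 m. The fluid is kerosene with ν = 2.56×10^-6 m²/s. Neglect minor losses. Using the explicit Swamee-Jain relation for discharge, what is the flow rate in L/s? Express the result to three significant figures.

Q ≈ 21.3 L/s

Swamee-Jain (Type II): Q = -0.965·√(gD⁵h_f/L)·ln[ε/(3.7D) + √(3.17ν²L/(gD³h_f))]
√(gD⁵h_f/L) = √(9.81·0.131⁵·42.7/2170) = 0.002729
ε/(3.7D) = 8.87×10^-5; √(3.17ν²L/(gD³h_f)) = 2.19×10^-4
Q = -0.965·0.002729·ln(3.075×10^-4) = 0.02130 m³/s
Check: V = 1.58 m/s, Re = 8.09×10^4, f = 0.02028, h_f = 42.8 m ≈ 42.7 m ✓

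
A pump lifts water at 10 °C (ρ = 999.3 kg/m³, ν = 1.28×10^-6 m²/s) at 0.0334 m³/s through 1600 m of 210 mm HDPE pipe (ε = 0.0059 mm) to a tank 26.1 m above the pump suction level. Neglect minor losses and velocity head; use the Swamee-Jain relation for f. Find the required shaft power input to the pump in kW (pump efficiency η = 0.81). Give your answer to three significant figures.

P_shaft ≈ 13.0 kW

V = 4Q/(πD²) = 0.9643 m/s; Re = 1.58×10^5; ε/D = 2.81×10^-5; f = 0.01649
h_f = f(L/D)V²/2g = 5.954 m
Total head H = z + h_f = 26.1 + 5.954 = 32.05 m
P_hyd = ρgQH = 999.3·9.81·0.0334·32.05 = 10.50 kW
P_shaft = P_hyd/η = 10.50/0.81 = 12.96 kW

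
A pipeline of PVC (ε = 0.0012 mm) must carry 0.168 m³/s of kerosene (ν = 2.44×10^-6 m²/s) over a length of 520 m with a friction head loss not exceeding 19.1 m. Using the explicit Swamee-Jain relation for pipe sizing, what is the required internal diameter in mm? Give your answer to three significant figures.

Swamee-Jain (Type III): D = 0.66·[ε^1.25·(LQ²/(gh_f))^4.75 + ν·Q^9.4·(L/(gh_f))^5.2]^0.04
LQ²/(gh_f) = 0.07833; L/(gh_f) = 2.775
Term 1 = ε^1.25·(…)^4.75 = 2.21×10^-13; Term 2 = ν·Q^9.4·(…)^5.2 = 2.57×10^-11
D = 0.66·(2.21×10^-13 + 2.57×10^-11)^0.04 = 0.2489 m = 249 mm
Check: V = 3.45 m/s, Re = 3.52×10^5, f = 0.01401, h_f = 17.8 m ≈ 19.1 m ✓

D ≈ 249 mm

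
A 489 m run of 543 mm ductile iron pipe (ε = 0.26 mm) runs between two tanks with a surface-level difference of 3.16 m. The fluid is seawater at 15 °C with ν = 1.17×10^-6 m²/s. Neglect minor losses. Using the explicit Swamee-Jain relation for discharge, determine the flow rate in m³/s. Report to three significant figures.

Swamee-Jain (Type II): Q = -0.965·√(gD⁵h_f/L)·ln[ε/(3.7D) + √(3.17ν²L/(gD³h_f))]
√(gD⁵h_f/L) = √(9.81·0.543⁵·3.16/489) = 0.05470
ε/(3.7D) = 1.29×10^-4; √(3.17ν²L/(gD³h_f)) = 2.07×10^-5
Q = -0.965·0.05470·ln(1.501×10^-4) = 0.4648 m³/s
Check: V = 2.01 m/s, Re = 9.31×10^5, f = 0.01719, h_f = 3.18 m ≈ 3.16 m ✓

Q ≈ 0.465 m³/s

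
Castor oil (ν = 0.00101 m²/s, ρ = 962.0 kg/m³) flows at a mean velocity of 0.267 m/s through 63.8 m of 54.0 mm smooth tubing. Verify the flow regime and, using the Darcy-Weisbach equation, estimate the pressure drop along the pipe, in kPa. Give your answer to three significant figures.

Re = VD/ν = 0.267·0.05400/0.00101 = 14.3 → laminar (Re < 2300)
f = 64/Re = 4.483
h_f = f(L/D)V²/(2g) = 4.483·(63.8/0.05400)·0.267²/(2·9.81) = 19.25 m
Δp = ρg·h_f = 962.0·9.81·19.25 = 181.6 kPa

Δp ≈ 182 kPa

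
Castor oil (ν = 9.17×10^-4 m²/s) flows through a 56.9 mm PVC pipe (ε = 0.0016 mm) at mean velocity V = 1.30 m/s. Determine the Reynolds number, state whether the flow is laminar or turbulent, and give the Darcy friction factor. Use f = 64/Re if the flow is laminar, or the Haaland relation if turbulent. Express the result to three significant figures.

Re = VD/ν = 1.300·0.0569/9.17×10^-4 = 80.7
Re < 2300 → laminar → f = 64/Re = 0.7934

Re ≈ 80.7; laminar; f = 64/Re ≈ 0.793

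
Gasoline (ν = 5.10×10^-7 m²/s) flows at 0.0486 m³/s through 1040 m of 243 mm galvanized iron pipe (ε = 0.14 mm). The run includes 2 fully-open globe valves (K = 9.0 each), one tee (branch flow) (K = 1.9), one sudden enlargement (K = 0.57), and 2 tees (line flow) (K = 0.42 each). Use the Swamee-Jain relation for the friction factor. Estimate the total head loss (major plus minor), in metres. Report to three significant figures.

H_L ≈ 5.56 m

V = 4Q/(πD²) = 1.048 m/s; V²/2g = 0.05597 m
Re = 4.99×10^5, ε/D = 5.76×10^-4 → f = 0.01824 (Swamee-Jain)
Major: h_f = f(L/D)·V²/2g = 0.01824·4280·0.05597 = 4.369 m
Minor: ΣK = 21.3; h_m = ΣK·V²/2g = 1.193 m
Total H_L = 4.369 + 1.193 = 5.562 m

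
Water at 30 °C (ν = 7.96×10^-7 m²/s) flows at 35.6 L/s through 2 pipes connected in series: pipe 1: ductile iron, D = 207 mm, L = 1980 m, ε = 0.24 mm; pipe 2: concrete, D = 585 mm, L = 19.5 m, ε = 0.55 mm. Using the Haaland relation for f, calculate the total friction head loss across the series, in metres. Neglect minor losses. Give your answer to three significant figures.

H ≈ 11.6 m

Pipe 1: V = 1.058 m/s, Re = 2.75×10^5, ε/D = 0.00116, f = 0.02124, h_1 = f(L/D)V²/2g = 11.59 m
Pipe 2: V = 0.1324 m/s, Re = 9.73×10^4, ε/D = 9.40×10^-4, f = 0.02181, h_2 = f(L/D)V²/2g = 6.501×10^-4 m
Series → Q common, losses add: H = Σh = 11.59 m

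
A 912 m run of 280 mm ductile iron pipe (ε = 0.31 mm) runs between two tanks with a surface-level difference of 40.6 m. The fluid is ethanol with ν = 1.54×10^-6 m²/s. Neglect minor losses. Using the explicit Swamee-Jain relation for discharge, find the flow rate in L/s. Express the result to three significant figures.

Swamee-Jain (Type II): Q = -0.965·√(gD⁵h_f/L)·ln[ε/(3.7D) + √(3.17ν²L/(gD³h_f))]
√(gD⁵h_f/L) = √(9.81·0.280⁵·40.6/912) = 0.02742
ε/(3.7D) = 2.99×10^-4; √(3.17ν²L/(gD³h_f)) = 2.80×10^-5
Q = -0.965·0.02742·ln(3.272×10^-4) = 0.2123 m³/s
Check: V = 3.45 m/s, Re = 6.27×10^5, f = 0.02069, h_f = 40.8 m ≈ 40.6 m ✓

Q ≈ 212 L/s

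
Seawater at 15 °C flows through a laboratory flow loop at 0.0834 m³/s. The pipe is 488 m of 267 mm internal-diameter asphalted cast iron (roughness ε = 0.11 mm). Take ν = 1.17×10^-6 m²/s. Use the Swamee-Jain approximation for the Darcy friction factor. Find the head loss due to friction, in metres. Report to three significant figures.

h_f ≈ 3.64 m

V = 4Q/(πD²) = 4·0.0834/(π·0.267²) = 1.490 m/s
Re = VD/ν = 1.490·0.267/1.17×10^-6 = 3.40×10^5 → turbulent
ε/D = 0.11/267 = 4.12×10^-4
Swamee-Jain: f = 0.01763
h_f = f(L/D)V²/(2g) = 0.01763·(488/0.267)·1.490²/(2·9.81) = 3.645 m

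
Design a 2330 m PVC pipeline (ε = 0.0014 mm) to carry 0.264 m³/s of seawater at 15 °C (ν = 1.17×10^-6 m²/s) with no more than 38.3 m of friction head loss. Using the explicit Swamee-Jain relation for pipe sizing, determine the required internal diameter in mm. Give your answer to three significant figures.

Swamee-Jain (Type III): D = 0.66·[ε^1.25·(LQ²/(gh_f))^4.75 + ν·Q^9.4·(L/(gh_f))^5.2]^0.04
LQ²/(gh_f) = 0.4322; L/(gh_f) = 6.201
Term 1 = ε^1.25·(…)^4.75 = 8.96×10^-10; Term 2 = ν·Q^9.4·(…)^5.2 = 5.65×10^-8
D = 0.66·(8.96×10^-10 + 5.65×10^-8)^0.04 = 0.3388 m = 339 mm
Check: V = 2.93 m/s, Re = 8.48×10^5, f = 0.01203, h_f = 36.2 m ≈ 38.3 m ✓

D ≈ 339 mm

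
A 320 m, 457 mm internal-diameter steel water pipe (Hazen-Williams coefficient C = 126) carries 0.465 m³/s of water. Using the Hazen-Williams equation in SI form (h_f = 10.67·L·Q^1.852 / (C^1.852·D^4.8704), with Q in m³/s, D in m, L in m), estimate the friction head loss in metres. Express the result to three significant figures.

h_f = 10.67·320·0.465^1.852 / (126^1.852·0.457^4.8704) = 4.829 m

h_f ≈ 4.83 m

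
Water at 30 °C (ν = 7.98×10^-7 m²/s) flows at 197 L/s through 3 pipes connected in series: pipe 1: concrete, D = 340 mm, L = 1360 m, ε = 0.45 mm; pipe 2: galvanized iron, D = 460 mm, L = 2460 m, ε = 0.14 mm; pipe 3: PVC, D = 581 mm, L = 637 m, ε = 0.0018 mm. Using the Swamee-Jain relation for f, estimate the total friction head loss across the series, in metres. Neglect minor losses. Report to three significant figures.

H ≈ 27.1 m

Pipe 1: V = 2.170 m/s, Re = 9.24×10^5, ε/D = 0.00132, f = 0.02140, h_1 = f(L/D)V²/2g = 20.54 m
Pipe 2: V = 1.185 m/s, Re = 6.83×10^5, ε/D = 3.04×10^-4, f = 0.01609, h_2 = f(L/D)V²/2g = 6.164 m
Pipe 3: V = 0.7431 m/s, Re = 5.41×10^5, ε/D = 3.10×10^-6, f = 0.01296, h_3 = f(L/D)V²/2g = 0.3999 m
Series → Q common, losses add: H = Σh = 27.11 m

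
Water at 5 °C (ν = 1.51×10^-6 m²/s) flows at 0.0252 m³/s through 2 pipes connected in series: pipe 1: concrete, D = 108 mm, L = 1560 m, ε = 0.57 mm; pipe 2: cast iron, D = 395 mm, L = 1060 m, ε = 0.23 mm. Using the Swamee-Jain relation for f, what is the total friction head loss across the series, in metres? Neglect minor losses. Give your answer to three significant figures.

H ≈ 176 m

Pipe 1: V = 2.751 m/s, Re = 1.97×10^5, ε/D = 0.00528, f = 0.03151, h_1 = f(L/D)V²/2g = 175.5 m
Pipe 2: V = 0.2056 m/s, Re = 5.38×10^4, ε/D = 5.82×10^-4, f = 0.02263, h_2 = f(L/D)V²/2g = 0.1309 m
Series → Q common, losses add: H = Σh = 175.7 m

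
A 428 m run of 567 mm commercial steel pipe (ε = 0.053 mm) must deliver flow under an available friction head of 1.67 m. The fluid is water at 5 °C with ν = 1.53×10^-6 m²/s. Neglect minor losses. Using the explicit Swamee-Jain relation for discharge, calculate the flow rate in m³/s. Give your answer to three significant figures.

Q ≈ 0.446 m³/s

Swamee-Jain (Type II): Q = -0.965·√(gD⁵h_f/L)·ln[ε/(3.7D) + √(3.17ν²L/(gD³h_f))]
√(gD⁵h_f/L) = √(9.81·0.567⁵·1.67/428) = 0.04736
ε/(3.7D) = 2.53×10^-5; √(3.17ν²L/(gD³h_f)) = 3.26×10^-5
Q = -0.965·0.04736·ln(5.788×10^-5) = 0.4459 m³/s
Check: V = 1.77 m/s, Re = 6.55×10^5, f = 0.01396, h_f = 1.68 m ≈ 1.67 m ✓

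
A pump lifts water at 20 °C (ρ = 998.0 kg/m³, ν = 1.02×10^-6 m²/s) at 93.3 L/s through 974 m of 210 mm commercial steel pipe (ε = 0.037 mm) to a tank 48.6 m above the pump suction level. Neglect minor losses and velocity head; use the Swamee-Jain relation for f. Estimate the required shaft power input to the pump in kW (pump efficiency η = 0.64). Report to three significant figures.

V = 4Q/(πD²) = 2.694 m/s; Re = 5.55×10^5; ε/D = 1.76×10^-4; f = 0.01514
h_f = f(L/D)V²/2g = 25.98 m
Total head H = z + h_f = 48.6 + 25.98 = 74.58 m
P_hyd = ρgQH = 998.0·9.81·0.0933·74.58 = 68.12 kW
P_shaft = P_hyd/η = 68.12/0.64 = 106.4 kW

P_shaft ≈ 106 kW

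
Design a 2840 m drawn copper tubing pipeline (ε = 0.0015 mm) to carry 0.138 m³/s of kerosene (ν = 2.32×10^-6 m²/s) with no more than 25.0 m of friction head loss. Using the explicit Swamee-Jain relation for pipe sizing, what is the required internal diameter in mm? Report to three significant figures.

Swamee-Jain (Type III): D = 0.66·[ε^1.25·(LQ²/(gh_f))^4.75 + ν·Q^9.4·(L/(gh_f))^5.2]^0.04
LQ²/(gh_f) = 0.2205; L/(gh_f) = 11.58
Term 1 = ε^1.25·(…)^4.75 = 4.00×10^-11; Term 2 = ν·Q^9.4·(…)^5.2 = 6.48×10^-9
D = 0.66·(4.00×10^-11 + 6.48×10^-9)^0.04 = 0.3105 m = 311 mm
Check: V = 1.82 m/s, Re = 2.44×10^5, f = 0.01500, h_f = 23.2 m ≈ 25.0 m ✓

D ≈ 311 mm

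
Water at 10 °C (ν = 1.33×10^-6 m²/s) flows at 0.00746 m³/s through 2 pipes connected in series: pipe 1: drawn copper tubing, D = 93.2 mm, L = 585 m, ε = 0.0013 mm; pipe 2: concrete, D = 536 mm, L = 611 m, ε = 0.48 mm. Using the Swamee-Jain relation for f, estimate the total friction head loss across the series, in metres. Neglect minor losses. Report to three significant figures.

H ≈ 7.26 m

Pipe 1: V = 1.093 m/s, Re = 7.66×10^4, ε/D = 1.39×10^-5, f = 0.01897, h_1 = f(L/D)V²/2g = 7.258 m
Pipe 2: V = 0.03306 m/s, Re = 1.33×10^4, ε/D = 8.96×10^-4, f = 0.03040, h_2 = f(L/D)V²/2g = 0.001930 m
Series → Q common, losses add: H = Σh = 7.260 m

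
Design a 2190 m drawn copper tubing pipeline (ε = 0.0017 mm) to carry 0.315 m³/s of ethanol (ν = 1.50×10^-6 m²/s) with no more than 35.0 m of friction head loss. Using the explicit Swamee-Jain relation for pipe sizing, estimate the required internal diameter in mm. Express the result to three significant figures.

Swamee-Jain (Type III): D = 0.66·[ε^1.25·(LQ²/(gh_f))^4.75 + ν·Q^9.4·(L/(gh_f))^5.2]^0.04
LQ²/(gh_f) = 0.6329; L/(gh_f) = 6.378
Term 1 = ε^1.25·(…)^4.75 = 6.99×10^-9; Term 2 = ν·Q^9.4·(…)^5.2 = 4.41×10^-7
D = 0.66·(6.99×10^-9 + 4.41×10^-7)^0.04 = 0.3678 m = 368 mm
Check: V = 2.96 m/s, Re = 7.27×10^5, f = 0.01235, h_f = 33.0 m ≈ 35.0 m ✓

D ≈ 368 mm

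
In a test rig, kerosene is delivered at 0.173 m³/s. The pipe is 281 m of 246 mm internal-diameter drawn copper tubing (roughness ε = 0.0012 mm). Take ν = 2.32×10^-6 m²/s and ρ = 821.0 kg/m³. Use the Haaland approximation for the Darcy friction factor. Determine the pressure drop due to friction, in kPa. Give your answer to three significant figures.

Δp ≈ 85.3 kPa

V = 4Q/(πD²) = 4·0.173/(π·0.246²) = 3.640 m/s
Re = VD/ν = 3.640·0.246/2.32×10^-6 = 3.86×10^5 → turbulent
ε/D = 0.0012/246 = 4.88×10^-6
Haaland: f = 0.01373
h_f = f(L/D)V²/(2g) = 0.01373·(281/0.246)·3.640²/(2·9.81) = 10.59 m
Δp = ρg·h_f = 821.0·9.81·10.59 = 85.32 kPa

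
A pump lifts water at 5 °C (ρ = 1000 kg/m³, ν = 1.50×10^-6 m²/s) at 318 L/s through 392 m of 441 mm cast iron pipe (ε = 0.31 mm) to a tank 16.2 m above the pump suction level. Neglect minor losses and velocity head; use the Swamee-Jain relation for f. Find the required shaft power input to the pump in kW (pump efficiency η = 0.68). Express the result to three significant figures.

V = 4Q/(πD²) = 2.082 m/s; Re = 6.12×10^5; ε/D = 7.03×10^-4; f = 0.01880
h_f = f(L/D)V²/2g = 3.691 m
Total head H = z + h_f = 16.2 + 3.691 = 19.89 m
P_hyd = ρgQH = 1000·9.81·0.318·19.89 = 62.05 kW
P_shaft = P_hyd/η = 62.05/0.68 = 91.25 kW

P_shaft ≈ 91.3 kW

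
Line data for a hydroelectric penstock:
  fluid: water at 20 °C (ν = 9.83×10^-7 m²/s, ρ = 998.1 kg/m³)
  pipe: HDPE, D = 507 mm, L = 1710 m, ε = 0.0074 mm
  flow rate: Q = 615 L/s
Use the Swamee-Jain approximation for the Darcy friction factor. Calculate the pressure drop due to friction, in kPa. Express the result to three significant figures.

V = 4Q/(πD²) = 4·0.615/(π·0.507²) = 3.046 m/s
Re = VD/ν = 3.046·0.507/9.83×10^-7 = 1.57×10^6 → turbulent
ε/D = 0.0074/507 = 1.46×10^-5
Swamee-Jain: f = 0.01123
h_f = f(L/D)V²/(2g) = 0.01123·(1710/0.507)·3.046²/(2·9.81) = 17.92 m
Δp = ρg·h_f = 998.1·9.81·17.92 = 175.5 kPa

Δp ≈ 175 kPa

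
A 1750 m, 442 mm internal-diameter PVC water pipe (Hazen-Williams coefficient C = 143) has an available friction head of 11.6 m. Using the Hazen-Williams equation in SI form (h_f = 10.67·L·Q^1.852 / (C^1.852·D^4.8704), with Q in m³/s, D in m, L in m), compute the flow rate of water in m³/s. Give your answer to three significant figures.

Rearranging: Q = [h_f·C^1.852·D^4.8704 / (10.67·L)]^(1/1.852)
Q = [11.6·143^1.852·0.442^4.8704 / (10.67·1750)]^0.540 = 0.3100 m³/s

Q ≈ 0.310 m³/s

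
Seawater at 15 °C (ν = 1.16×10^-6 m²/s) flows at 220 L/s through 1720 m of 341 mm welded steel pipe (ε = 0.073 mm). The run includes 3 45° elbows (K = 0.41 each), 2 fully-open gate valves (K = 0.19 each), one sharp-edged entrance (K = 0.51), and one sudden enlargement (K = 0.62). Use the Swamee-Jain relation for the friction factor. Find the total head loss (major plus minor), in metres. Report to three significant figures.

V = 4Q/(πD²) = 2.409 m/s; V²/2g = 0.2958 m
Re = 7.08×10^5, ε/D = 2.14×10^-4 → f = 0.01524 (Swamee-Jain)
Major: h_f = f(L/D)·V²/2g = 0.01524·5044·0.2958 = 22.73 m
Minor: ΣK = 2.74; h_m = ΣK·V²/2g = 0.8104 m
Total H_L = 22.73 + 0.8104 = 23.54 m

H_L ≈ 23.5 m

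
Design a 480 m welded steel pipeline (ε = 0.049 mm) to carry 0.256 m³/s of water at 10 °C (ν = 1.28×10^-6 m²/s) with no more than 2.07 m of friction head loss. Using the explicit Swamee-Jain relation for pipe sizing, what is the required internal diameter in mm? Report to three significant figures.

Swamee-Jain (Type III): D = 0.66·[ε^1.25·(LQ²/(gh_f))^4.75 + ν·Q^9.4·(L/(gh_f))^5.2]^0.04
LQ²/(gh_f) = 1.549; L/(gh_f) = 23.64
Term 1 = ε^1.25·(…)^4.75 = 3.28×10^-5; Term 2 = ν·Q^9.4·(…)^5.2 = 4.87×10^-5
D = 0.66·(3.28×10^-5 + 4.87×10^-5)^0.04 = 0.4529 m = 453 mm
Check: V = 1.59 m/s, Re = 5.62×10^5, f = 0.01438, h_f = 1.96 m ≈ 2.07 m ✓

D ≈ 453 mm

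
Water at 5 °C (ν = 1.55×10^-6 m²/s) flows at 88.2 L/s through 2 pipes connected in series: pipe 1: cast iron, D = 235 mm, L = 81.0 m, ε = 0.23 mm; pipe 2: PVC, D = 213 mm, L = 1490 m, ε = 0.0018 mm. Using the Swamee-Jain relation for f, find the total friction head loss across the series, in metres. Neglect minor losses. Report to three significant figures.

Pipe 1: V = 2.033 m/s, Re = 3.08×10^5, ε/D = 9.79×10^-4, f = 0.02063, h_1 = f(L/D)V²/2g = 1.499 m
Pipe 2: V = 2.475 m/s, Re = 3.40×10^5, ε/D = 8.45×10^-6, f = 0.01415, h_2 = f(L/D)V²/2g = 30.91 m
Series → Q common, losses add: H = Σh = 32.41 m

H ≈ 32.4 m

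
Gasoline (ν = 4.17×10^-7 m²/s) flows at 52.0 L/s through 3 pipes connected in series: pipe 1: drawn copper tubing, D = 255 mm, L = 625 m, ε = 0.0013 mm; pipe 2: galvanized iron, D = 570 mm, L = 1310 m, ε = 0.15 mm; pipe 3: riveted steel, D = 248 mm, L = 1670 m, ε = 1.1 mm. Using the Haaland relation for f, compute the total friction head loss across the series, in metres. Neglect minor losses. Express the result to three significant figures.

H ≈ 13.5 m

Pipe 1: V = 1.018 m/s, Re = 6.23×10^5, ε/D = 5.10×10^-6, f = 0.01263, h_1 = f(L/D)V²/2g = 1.636 m
Pipe 2: V = 0.2038 m/s, Re = 2.79×10^5, ε/D = 2.63×10^-4, f = 0.01666, h_2 = f(L/D)V²/2g = 0.08104 m
Pipe 3: V = 1.076 m/s, Re = 6.40×10^5, ε/D = 0.00444, f = 0.02950, h_3 = f(L/D)V²/2g = 11.73 m
Series → Q common, losses add: H = Σh = 13.45 m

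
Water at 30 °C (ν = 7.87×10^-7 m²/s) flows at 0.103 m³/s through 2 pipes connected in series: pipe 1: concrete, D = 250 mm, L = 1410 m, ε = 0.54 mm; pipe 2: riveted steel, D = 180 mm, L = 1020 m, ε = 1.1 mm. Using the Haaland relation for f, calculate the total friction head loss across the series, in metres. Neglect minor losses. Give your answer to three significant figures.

Pipe 1: V = 2.098 m/s, Re = 6.67×10^5, ε/D = 0.00216, f = 0.02419, h_1 = f(L/D)V²/2g = 30.61 m
Pipe 2: V = 4.048 m/s, Re = 9.26×10^5, ε/D = 0.00611, f = 0.03245, h_2 = f(L/D)V²/2g = 153.5 m
Series → Q common, losses add: H = Σh = 184.1 m

H ≈ 184 m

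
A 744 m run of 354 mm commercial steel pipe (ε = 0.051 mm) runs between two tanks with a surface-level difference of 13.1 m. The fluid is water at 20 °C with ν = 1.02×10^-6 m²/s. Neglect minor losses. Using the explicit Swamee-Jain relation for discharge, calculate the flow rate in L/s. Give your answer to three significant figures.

Q ≈ 291 L/s

Swamee-Jain (Type II): Q = -0.965·√(gD⁵h_f/L)·ln[ε/(3.7D) + √(3.17ν²L/(gD³h_f))]
√(gD⁵h_f/L) = √(9.81·0.354⁵·13.1/744) = 0.03099
ε/(3.7D) = 3.89×10^-5; √(3.17ν²L/(gD³h_f)) = 2.07×10^-5
Q = -0.965·0.03099·ln(5.968×10^-5) = 0.2909 m³/s
Check: V = 2.96 m/s, Re = 1.03×10^6, f = 0.01409, h_f = 13.2 m ≈ 13.1 m ✓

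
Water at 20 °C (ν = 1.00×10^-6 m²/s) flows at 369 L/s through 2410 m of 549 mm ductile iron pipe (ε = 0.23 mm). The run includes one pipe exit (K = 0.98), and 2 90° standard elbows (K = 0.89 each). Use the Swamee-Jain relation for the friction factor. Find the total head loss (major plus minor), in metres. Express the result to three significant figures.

V = 4Q/(πD²) = 1.559 m/s; V²/2g = 0.1238 m
Re = 8.56×10^5, ε/D = 4.19×10^-4 → f = 0.01682 (Swamee-Jain)
Major: h_f = f(L/D)·V²/2g = 0.01682·4390·0.1238 = 9.144 m
Minor: ΣK = 2.76; h_m = ΣK·V²/2g = 0.3418 m
Total H_L = 9.144 + 0.3418 = 9.486 m

H_L ≈ 9.49 m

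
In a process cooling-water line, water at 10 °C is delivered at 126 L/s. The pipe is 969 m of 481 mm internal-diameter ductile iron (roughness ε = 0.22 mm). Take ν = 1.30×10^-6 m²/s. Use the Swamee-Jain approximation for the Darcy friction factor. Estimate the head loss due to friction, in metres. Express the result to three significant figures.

h_f ≈ 0.903 m

V = 4Q/(πD²) = 4·0.126/(π·0.481²) = 0.6934 m/s
Re = VD/ν = 0.6934·0.481/1.30×10^-6 = 2.57×10^5 → turbulent
ε/D = 0.22/481 = 4.57×10^-4
Swamee-Jain: f = 0.01830
h_f = f(L/D)V²/(2g) = 0.01830·(969/0.481)·0.6934²/(2·9.81) = 0.9035 m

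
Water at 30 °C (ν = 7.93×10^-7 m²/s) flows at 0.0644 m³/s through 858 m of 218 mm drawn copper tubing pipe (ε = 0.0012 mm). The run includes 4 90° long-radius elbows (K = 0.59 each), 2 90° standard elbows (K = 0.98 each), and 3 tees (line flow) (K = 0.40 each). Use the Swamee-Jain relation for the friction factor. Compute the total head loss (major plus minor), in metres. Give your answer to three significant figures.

V = 4Q/(πD²) = 1.725 m/s; V²/2g = 0.1517 m
Re = 4.74×10^5, ε/D = 5.50×10^-6 → f = 0.01330 (Swamee-Jain)
Major: h_f = f(L/D)·V²/2g = 0.01330·3936·0.1517 = 7.943 m
Minor: ΣK = 5.52; h_m = ΣK·V²/2g = 0.8375 m
Total H_L = 7.943 + 0.8375 = 8.781 m

H_L ≈ 8.78 m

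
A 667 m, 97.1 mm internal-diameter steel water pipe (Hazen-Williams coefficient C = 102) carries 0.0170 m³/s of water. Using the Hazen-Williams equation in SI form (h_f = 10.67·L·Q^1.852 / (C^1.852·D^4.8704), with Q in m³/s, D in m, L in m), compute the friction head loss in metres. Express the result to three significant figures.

h_f ≈ 61.3 m

h_f = 10.67·667·0.0170^1.852 / (102^1.852·0.0971^4.8704) = 61.35 m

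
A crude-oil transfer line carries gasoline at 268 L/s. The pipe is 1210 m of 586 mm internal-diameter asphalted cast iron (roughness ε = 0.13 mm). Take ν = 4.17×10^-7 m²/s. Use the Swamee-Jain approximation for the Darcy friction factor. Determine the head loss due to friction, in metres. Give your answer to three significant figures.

V = 4Q/(πD²) = 4·0.268/(π·0.586²) = 0.9937 m/s
Re = VD/ν = 0.9937·0.586/4.17×10^-7 = 1.40×10^6 → turbulent
ε/D = 0.13/586 = 2.22×10^-4
Swamee-Jain: f = 0.01477
h_f = f(L/D)V²/(2g) = 0.01477·(1210/0.586)·0.9937²/(2·9.81) = 1.535 m

h_f ≈ 1.53 m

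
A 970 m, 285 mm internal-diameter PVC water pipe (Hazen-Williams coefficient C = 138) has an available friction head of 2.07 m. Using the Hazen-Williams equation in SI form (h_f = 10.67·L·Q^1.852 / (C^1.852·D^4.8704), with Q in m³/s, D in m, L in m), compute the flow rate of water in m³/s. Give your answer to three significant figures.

Rearranging: Q = [h_f·C^1.852·D^4.8704 / (10.67·L)]^(1/1.852)
Q = [2.07·138^1.852·0.285^4.8704 / (10.67·970)]^0.540 = 0.05116 m³/s

Q ≈ 0.0512 m³/s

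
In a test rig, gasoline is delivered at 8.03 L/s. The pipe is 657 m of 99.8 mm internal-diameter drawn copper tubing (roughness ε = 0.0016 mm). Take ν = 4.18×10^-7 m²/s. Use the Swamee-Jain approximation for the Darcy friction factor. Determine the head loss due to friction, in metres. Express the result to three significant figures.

V = 4Q/(πD²) = 4·0.00803/(π·0.0998²) = 1.027 m/s
Re = VD/ν = 1.027·0.0998/4.18×10^-7 = 2.45×10^5 → turbulent
ε/D = 0.0016/99.8 = 1.60×10^-5
Swamee-Jain: f = 0.01510
h_f = f(L/D)V²/(2g) = 0.01510·(657/0.0998)·1.027²/(2·9.81) = 5.339 m

h_f ≈ 5.34 m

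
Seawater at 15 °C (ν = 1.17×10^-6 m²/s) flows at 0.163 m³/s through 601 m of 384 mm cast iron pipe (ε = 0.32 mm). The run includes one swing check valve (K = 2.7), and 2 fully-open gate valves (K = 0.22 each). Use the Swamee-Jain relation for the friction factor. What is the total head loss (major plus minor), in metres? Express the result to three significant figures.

V = 4Q/(πD²) = 1.407 m/s; V²/2g = 0.1010 m
Re = 4.62×10^5, ε/D = 8.33×10^-4 → f = 0.01965 (Swamee-Jain)
Major: h_f = f(L/D)·V²/2g = 0.01965·1565·0.1010 = 3.105 m
Minor: ΣK = 3.14; h_m = ΣK·V²/2g = 0.3170 m
Total H_L = 3.105 + 0.3170 = 3.422 m

H_L ≈ 3.42 m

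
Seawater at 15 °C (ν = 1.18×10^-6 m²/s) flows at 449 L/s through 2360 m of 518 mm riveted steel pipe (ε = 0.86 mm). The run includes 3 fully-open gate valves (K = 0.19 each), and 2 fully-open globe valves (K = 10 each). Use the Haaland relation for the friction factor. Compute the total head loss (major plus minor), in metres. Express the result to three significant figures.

V = 4Q/(πD²) = 2.131 m/s; V²/2g = 0.2314 m
Re = 9.35×10^5, ε/D = 0.00166 → f = 0.02255 (Haaland)
Major: h_f = f(L/D)·V²/2g = 0.02255·4556·0.2314 = 23.77 m
Minor: ΣK = 20.6; h_m = ΣK·V²/2g = 4.759 m
Total H_L = 23.77 + 4.759 = 28.52 m

H_L ≈ 28.5 m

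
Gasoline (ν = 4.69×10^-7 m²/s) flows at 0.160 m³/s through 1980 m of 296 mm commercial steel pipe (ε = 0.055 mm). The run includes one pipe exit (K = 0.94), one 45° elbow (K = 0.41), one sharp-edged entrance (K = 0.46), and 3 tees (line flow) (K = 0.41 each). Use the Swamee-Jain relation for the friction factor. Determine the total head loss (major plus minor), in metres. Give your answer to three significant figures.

H_L ≈ 27.2 m

V = 4Q/(πD²) = 2.325 m/s; V²/2g = 0.2755 m
Re = 1.47×10^6, ε/D = 1.86×10^-4 → f = 0.01432 (Swamee-Jain)
Major: h_f = f(L/D)·V²/2g = 0.01432·6689·0.2755 = 26.40 m
Minor: ΣK = 3.04; h_m = ΣK·V²/2g = 0.8377 m
Total H_L = 26.40 + 0.8377 = 27.24 m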